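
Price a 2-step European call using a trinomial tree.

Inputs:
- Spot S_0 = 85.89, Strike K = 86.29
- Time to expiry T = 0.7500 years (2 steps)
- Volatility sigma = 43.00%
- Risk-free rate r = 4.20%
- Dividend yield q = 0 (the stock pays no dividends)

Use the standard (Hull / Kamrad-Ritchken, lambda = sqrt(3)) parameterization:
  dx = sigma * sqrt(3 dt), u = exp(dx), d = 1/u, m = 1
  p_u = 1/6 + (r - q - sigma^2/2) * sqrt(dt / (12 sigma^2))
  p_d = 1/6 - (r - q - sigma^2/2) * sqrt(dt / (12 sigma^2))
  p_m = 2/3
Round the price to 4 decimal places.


dt = T/N = 0.375000; dx = sigma*sqrt(3*dt) = 0.456084
u = exp(dx) = 1.577883; d = 1/u = 0.633761
p_u = 0.145926, p_m = 0.666667, p_d = 0.187407
Discount per step: exp(-r*dt) = 0.984373
Stock lattice S(k, j) with j the centered position index:
  k=0: S(0,+0) = 85.8900
  k=1: S(1,-1) = 54.4337; S(1,+0) = 85.8900; S(1,+1) = 135.5243
  k=2: S(2,-2) = 34.4979; S(2,-1) = 54.4337; S(2,+0) = 85.8900; S(2,+1) = 135.5243; S(2,+2) = 213.8415
Terminal payoffs V(N, j) = max(S_T - K, 0):
  V(2,-2) = 0.000000; V(2,-1) = 0.000000; V(2,+0) = 0.000000; V(2,+1) = 49.234344; V(2,+2) = 127.551515
Backward induction: V(k, j) = exp(-r*dt) * [p_u * V(k+1, j+1) + p_m * V(k+1, j) + p_d * V(k+1, j-1)]
  V(1,-1) = exp(-r*dt) * [p_u*0.000000 + p_m*0.000000 + p_d*0.000000] = 0.000000
  V(1,+0) = exp(-r*dt) * [p_u*49.234344 + p_m*0.000000 + p_d*0.000000] = 7.072312
  V(1,+1) = exp(-r*dt) * [p_u*127.551515 + p_m*49.234344 + p_d*0.000000] = 50.632238
  V(0,+0) = exp(-r*dt) * [p_u*50.632238 + p_m*7.072312 + p_d*0.000000] = 11.914311

Answer: Price = V(0,0) = 11.9143


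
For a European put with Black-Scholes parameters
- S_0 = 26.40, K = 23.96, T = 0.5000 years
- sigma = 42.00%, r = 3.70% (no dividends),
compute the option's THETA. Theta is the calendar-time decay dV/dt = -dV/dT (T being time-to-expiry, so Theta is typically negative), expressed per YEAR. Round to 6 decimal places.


d1 = 0.5373278735; d2 = 0.2403430255
phi(d1) = 0.3453146823; exp(-qT) = 1.0000000000; exp(-rT) = 0.9816700746
Theta = -S*exp(-qT)*phi(d1)*sigma/(2*sqrt(T)) + r*K*exp(-rT)*N(-d2) - q*S*exp(-qT)*N(-d1)
N(-d1) = 0.2955205775; N(-d2) = 0.4050321714; sqrt(T) = 0.7071067812
Term 1 = -26.4000 * 1.0000000000 * 0.3453146823 * 0.4200 / (2 * 0.7071067812) = -2.7074052315
Term 2 = 0.0370 * 23.9600 * 0.9816700746 * 0.4050321714 = 0.3524874104
Term 3 = 0 (no dividend yield, q = 0)
Theta = -2.7074052315 + (0.3524874104) + (0.0000000000) = -2.354918

Answer: Theta = -2.354918


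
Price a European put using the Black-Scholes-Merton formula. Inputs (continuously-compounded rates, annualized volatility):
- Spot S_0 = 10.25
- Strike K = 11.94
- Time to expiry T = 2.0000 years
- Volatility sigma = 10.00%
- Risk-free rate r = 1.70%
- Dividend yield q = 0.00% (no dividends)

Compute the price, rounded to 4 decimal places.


d1 = (ln(S/K) + (r - q + 0.5*sigma^2) * T) / (sigma * sqrt(T)) = -0.76803395
d2 = d1 - sigma * sqrt(T) = -0.90945530
exp(-rT) = 0.96657150; exp(-qT) = 1.00000000
P = K * exp(-rT) * N(-d2) - S_0 * exp(-qT) * N(-d1)
N(-d1) = 0.77876649; N(-d2) = 0.81844508
P = 11.9400 * 0.96657150 * 0.81844508 - 10.2500 * 1.00000000 * 0.77876649 = 1.4632

Answer: Price = 1.4632


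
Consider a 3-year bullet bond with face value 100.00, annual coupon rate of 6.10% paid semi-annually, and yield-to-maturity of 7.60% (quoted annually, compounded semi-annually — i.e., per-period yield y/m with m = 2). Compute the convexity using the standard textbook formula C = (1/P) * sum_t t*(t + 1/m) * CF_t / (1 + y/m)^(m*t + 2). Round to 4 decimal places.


Answer: Convexity = 8.8045

Derivation:
Coupon per period c = face * coupon_rate / m = 3.050000
Periods per year m = 2; per-period yield y/m = 0.038000
Number of cashflows N = 6
Cashflows (t years, CF_t, discount factor 1/(1+y/m)^(m*t), PV):
  t = 0.5000: CF_t = 3.050000, DF = 0.963391, PV = 2.938343
  t = 1.0000: CF_t = 3.050000, DF = 0.928122, PV = 2.830774
  t = 1.5000: CF_t = 3.050000, DF = 0.894145, PV = 2.727142
  t = 2.0000: CF_t = 3.050000, DF = 0.861411, PV = 2.627305
  t = 2.5000: CF_t = 3.050000, DF = 0.829876, PV = 2.531122
  t = 3.0000: CF_t = 103.050000, DF = 0.799495, PV = 82.387984
Price P = sum_t PV_t = 96.042669
Convexity numerator sum_t t*(t + 1/m) * CF_t / (1+y/m)^(m*t + 2):
  t = 0.5000: term = 1.363571
  t = 1.0000: term = 3.940957
  t = 1.5000: term = 7.593366
  t = 2.0000: term = 12.192302
  t = 2.5000: term = 17.618934
  t = 3.0000: term = 802.894471
Convexity = (1/P) * sum = 845.603601 / 96.042669 = 8.804458


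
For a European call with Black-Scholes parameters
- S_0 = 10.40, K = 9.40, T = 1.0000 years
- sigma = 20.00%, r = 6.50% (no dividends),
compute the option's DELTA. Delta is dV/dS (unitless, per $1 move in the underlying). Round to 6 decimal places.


Answer: Delta = 0.823939

Derivation:
d1 = 0.9304805844; d2 = 0.7304805844
phi(d1) = 0.2587648377; exp(-qT) = 1.0000000000; exp(-rT) = 0.9370674634
N(d1) = 0.8239388439
Delta = exp(-qT) * N(d1) = 1.0000000000 * 0.8239388439 = 0.823939


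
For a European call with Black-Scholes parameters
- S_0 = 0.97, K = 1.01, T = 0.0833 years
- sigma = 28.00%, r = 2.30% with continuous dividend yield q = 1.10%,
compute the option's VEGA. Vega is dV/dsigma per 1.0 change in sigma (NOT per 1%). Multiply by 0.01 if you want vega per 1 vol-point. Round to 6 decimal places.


Answer: Vega = 0.100964

Derivation:
d1 = -0.4472626479; d2 = -0.5280755182
phi(d1) = 0.3609699839; exp(-qT) = 0.9990841197; exp(-rT) = 0.9980859342
Vega = S * exp(-qT) * phi(d1) * sqrt(T) = 0.9700 * 0.9990841197 * 0.3609699839 * 0.2886173938 = 0.100964


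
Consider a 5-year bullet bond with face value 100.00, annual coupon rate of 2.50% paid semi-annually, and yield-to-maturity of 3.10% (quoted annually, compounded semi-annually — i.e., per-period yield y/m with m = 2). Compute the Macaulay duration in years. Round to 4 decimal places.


Answer: Macaulay duration = 4.7265 years

Derivation:
Coupon per period c = face * coupon_rate / m = 1.250000
Periods per year m = 2; per-period yield y/m = 0.015500
Number of cashflows N = 10
Cashflows (t years, CF_t, discount factor 1/(1+y/m)^(m*t), PV):
  t = 0.5000: CF_t = 1.250000, DF = 0.984737, PV = 1.230921
  t = 1.0000: CF_t = 1.250000, DF = 0.969706, PV = 1.212133
  t = 1.5000: CF_t = 1.250000, DF = 0.954905, PV = 1.193631
  t = 2.0000: CF_t = 1.250000, DF = 0.940330, PV = 1.175412
  t = 2.5000: CF_t = 1.250000, DF = 0.925977, PV = 1.157472
  t = 3.0000: CF_t = 1.250000, DF = 0.911844, PV = 1.139805
  t = 3.5000: CF_t = 1.250000, DF = 0.897926, PV = 1.122407
  t = 4.0000: CF_t = 1.250000, DF = 0.884220, PV = 1.105276
  t = 4.5000: CF_t = 1.250000, DF = 0.870724, PV = 1.088405
  t = 5.0000: CF_t = 101.250000, DF = 0.857434, PV = 86.815197
Price P = sum_t PV_t = 97.240659
Macaulay numerator sum_t t * PV_t:
  t * PV_t at t = 0.5000: 0.615460
  t * PV_t at t = 1.0000: 1.212133
  t * PV_t at t = 1.5000: 1.790447
  t * PV_t at t = 2.0000: 2.350825
  t * PV_t at t = 2.5000: 2.893679
  t * PV_t at t = 3.0000: 3.419414
  t * PV_t at t = 3.5000: 3.928426
  t * PV_t at t = 4.0000: 4.421102
  t * PV_t at t = 4.5000: 4.897824
  t * PV_t at t = 5.0000: 434.075984
Macaulay duration D = (sum_t t * PV_t) / P = 459.605295 / 97.240659 = 4.726472


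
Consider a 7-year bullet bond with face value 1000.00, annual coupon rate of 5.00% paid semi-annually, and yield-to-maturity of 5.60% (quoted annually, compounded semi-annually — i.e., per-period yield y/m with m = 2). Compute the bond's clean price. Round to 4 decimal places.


Coupon per period c = face * coupon_rate / m = 25.000000
Periods per year m = 2; per-period yield y/m = 0.028000
Number of cashflows N = 14
Cashflows (t years, CF_t, discount factor 1/(1+y/m)^(m*t), PV):
  t = 0.5000: CF_t = 25.000000, DF = 0.972763, PV = 24.319066
  t = 1.0000: CF_t = 25.000000, DF = 0.946267, PV = 23.656679
  t = 1.5000: CF_t = 25.000000, DF = 0.920493, PV = 23.012334
  t = 2.0000: CF_t = 25.000000, DF = 0.895422, PV = 22.385539
  t = 2.5000: CF_t = 25.000000, DF = 0.871033, PV = 21.775816
  t = 3.0000: CF_t = 25.000000, DF = 0.847308, PV = 21.182700
  t = 3.5000: CF_t = 25.000000, DF = 0.824230, PV = 20.605740
  t = 4.0000: CF_t = 25.000000, DF = 0.801780, PV = 20.044494
  t = 4.5000: CF_t = 25.000000, DF = 0.779941, PV = 19.498535
  t = 5.0000: CF_t = 25.000000, DF = 0.758698, PV = 18.967446
  t = 5.5000: CF_t = 25.000000, DF = 0.738033, PV = 18.450823
  t = 6.0000: CF_t = 25.000000, DF = 0.717931, PV = 17.948272
  t = 6.5000: CF_t = 25.000000, DF = 0.698376, PV = 17.459408
  t = 7.0000: CF_t = 1025.000000, DF = 0.679354, PV = 696.338264
Price P = sum_t PV_t = 965.645115

Answer: Price = 965.6451


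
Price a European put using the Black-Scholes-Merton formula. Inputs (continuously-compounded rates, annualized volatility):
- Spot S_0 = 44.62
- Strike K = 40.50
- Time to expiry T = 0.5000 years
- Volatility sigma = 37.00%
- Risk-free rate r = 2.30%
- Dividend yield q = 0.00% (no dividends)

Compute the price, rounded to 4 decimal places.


d1 = (ln(S/K) + (r - q + 0.5*sigma^2) * T) / (sigma * sqrt(T)) = 0.54506548
d2 = d1 - sigma * sqrt(T) = 0.28343597
exp(-rT) = 0.98856587; exp(-qT) = 1.00000000
P = K * exp(-rT) * N(-d2) - S_0 * exp(-qT) * N(-d1)
N(-d1) = 0.29285424; N(-d2) = 0.38842133
P = 40.5000 * 0.98856587 * 0.38842133 - 44.6200 * 1.00000000 * 0.29285424 = 2.4840

Answer: Price = 2.4840


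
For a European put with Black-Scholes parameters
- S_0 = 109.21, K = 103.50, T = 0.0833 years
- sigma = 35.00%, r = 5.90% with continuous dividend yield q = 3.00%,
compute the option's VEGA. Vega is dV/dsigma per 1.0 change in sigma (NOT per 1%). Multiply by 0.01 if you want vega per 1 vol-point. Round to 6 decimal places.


d1 = 0.6060306613; d2 = 0.5050145734
phi(d1) = 0.3320150053; exp(-qT) = 0.9975041199; exp(-rT) = 0.9950973574
Vega = S * exp(-qT) * phi(d1) * sqrt(T) = 109.2100 * 0.9975041199 * 0.3320150053 * 0.2886173938 = 10.438962

Answer: Vega = 10.438962


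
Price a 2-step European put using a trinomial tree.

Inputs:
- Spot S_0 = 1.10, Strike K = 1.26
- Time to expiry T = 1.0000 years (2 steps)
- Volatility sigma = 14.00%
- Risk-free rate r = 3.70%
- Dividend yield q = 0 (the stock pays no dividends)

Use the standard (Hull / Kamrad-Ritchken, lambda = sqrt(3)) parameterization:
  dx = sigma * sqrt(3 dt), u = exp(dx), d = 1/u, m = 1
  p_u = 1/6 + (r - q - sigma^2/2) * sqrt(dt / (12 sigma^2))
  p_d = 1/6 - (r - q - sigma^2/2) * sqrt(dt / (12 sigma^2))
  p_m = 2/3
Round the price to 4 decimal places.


dt = T/N = 0.500000; dx = sigma*sqrt(3*dt) = 0.171464
u = exp(dx) = 1.187042; d = 1/u = 0.842430
p_u = 0.206325, p_m = 0.666667, p_d = 0.127008
Discount per step: exp(-r*dt) = 0.981670
Stock lattice S(k, j) with j the centered position index:
  k=0: S(0,+0) = 1.1000
  k=1: S(1,-1) = 0.9267; S(1,+0) = 1.1000; S(1,+1) = 1.3057
  k=2: S(2,-2) = 0.7807; S(2,-1) = 0.9267; S(2,+0) = 1.1000; S(2,+1) = 1.3057; S(2,+2) = 1.5500
Terminal payoffs V(N, j) = max(K - S_T, 0):
  V(2,-2) = 0.479342; V(2,-1) = 0.333327; V(2,+0) = 0.160000; V(2,+1) = 0.000000; V(2,+2) = 0.000000
Backward induction: V(k, j) = exp(-r*dt) * [p_u * V(k+1, j+1) + p_m * V(k+1, j) + p_d * V(k+1, j-1)]
  V(1,-1) = exp(-r*dt) * [p_u*0.160000 + p_m*0.333327 + p_d*0.479342] = 0.310316
  V(1,+0) = exp(-r*dt) * [p_u*0.000000 + p_m*0.160000 + p_d*0.333327] = 0.146271
  V(1,+1) = exp(-r*dt) * [p_u*0.000000 + p_m*0.000000 + p_d*0.160000] = 0.019949
  V(0,+0) = exp(-r*dt) * [p_u*0.019949 + p_m*0.146271 + p_d*0.310316] = 0.138457

Answer: Price = V(0,0) = 0.1385


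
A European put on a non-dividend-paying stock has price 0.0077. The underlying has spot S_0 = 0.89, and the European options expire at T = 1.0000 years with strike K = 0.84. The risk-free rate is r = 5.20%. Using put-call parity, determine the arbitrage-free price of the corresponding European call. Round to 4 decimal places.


Answer: Call price = 0.1003

Derivation:
Put-call parity: C - P = S_0 * exp(-qT) - K * exp(-rT).
S_0 * exp(-qT) = 0.8900 * 1.00000000 = 0.89000000
K * exp(-rT) = 0.8400 * 0.94932887 = 0.79743625
C = P + S*exp(-qT) - K*exp(-rT)
C = 0.0077 + 0.89000000 - 0.79743625 = 0.1003


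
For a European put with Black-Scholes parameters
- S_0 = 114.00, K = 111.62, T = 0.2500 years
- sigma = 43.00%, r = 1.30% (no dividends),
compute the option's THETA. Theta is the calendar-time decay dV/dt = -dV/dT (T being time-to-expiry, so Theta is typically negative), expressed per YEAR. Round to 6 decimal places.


d1 = 0.2207474560; d2 = 0.0057474560
phi(d1) = 0.3893396217; exp(-qT) = 1.0000000000; exp(-rT) = 0.9967552755
Theta = -S*exp(-qT)*phi(d1)*sigma/(2*sqrt(T)) + r*K*exp(-rT)*N(-d2) - q*S*exp(-qT)*N(-d1)
N(-d1) = 0.4126445391; N(-d2) = 0.4977071094; sqrt(T) = 0.5000000000
Term 1 = -114.0000 * 1.0000000000 * 0.3893396217 * 0.4300 / (2 * 0.5000000000) = -19.0854282557
Term 2 = 0.0130 * 111.6200 * 0.9967552755 * 0.4977071094 = 0.7198595288
Term 3 = 0 (no dividend yield, q = 0)
Theta = -19.0854282557 + (0.7198595288) + (0.0000000000) = -18.365569

Answer: Theta = -18.365569


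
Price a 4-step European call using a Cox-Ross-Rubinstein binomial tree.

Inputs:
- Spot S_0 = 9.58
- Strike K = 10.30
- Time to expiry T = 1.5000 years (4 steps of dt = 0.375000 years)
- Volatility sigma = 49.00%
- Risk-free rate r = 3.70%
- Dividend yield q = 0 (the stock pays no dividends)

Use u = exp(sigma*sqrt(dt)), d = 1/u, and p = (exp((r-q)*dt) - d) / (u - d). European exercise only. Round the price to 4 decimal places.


Answer: Price = V(0,0) = 2.1709

Derivation:
dt = T/N = 0.375000
u = exp(sigma*sqrt(dt)) = 1.349943; d = 1/u = 0.740772
p = (exp((r-q)*dt) - d) / (u - d) = 0.448478
Discount per step: exp(-r*dt) = 0.986221
Stock lattice S(k, i) with i counting down-moves:
  k=0: S(0,0) = 9.5800
  k=1: S(1,0) = 12.9325; S(1,1) = 7.0966
  k=2: S(2,0) = 17.4581; S(2,1) = 9.5800; S(2,2) = 5.2570
  k=3: S(3,0) = 23.5674; S(3,1) = 12.9325; S(3,2) = 7.0966; S(3,3) = 3.8942
  k=4: S(4,0) = 31.8147; S(4,1) = 17.4581; S(4,2) = 9.5800; S(4,3) = 5.2570; S(4,4) = 2.8847
Terminal payoffs V(N, i) = max(S_T - K, 0):
  V(4,0) = 21.514672; V(4,1) = 7.158080; V(4,2) = 0.000000; V(4,3) = 0.000000; V(4,4) = 0.000000
Backward induction: V(k, i) = exp(-r*dt) * [p * V(k+1, i) + (1-p) * V(k+1, i+1)].
  V(3,0) = exp(-r*dt) * [p*21.514672 + (1-p)*7.158080] = 13.409341
  V(3,1) = exp(-r*dt) * [p*7.158080 + (1-p)*0.000000] = 3.166005
  V(3,2) = exp(-r*dt) * [p*0.000000 + (1-p)*0.000000] = 0.000000
  V(3,3) = exp(-r*dt) * [p*0.000000 + (1-p)*0.000000] = 0.000000
  V(2,0) = exp(-r*dt) * [p*13.409341 + (1-p)*3.166005] = 7.652989
  V(2,1) = exp(-r*dt) * [p*3.166005 + (1-p)*0.000000] = 1.400318
  V(2,2) = exp(-r*dt) * [p*0.000000 + (1-p)*0.000000] = 0.000000
  V(1,0) = exp(-r*dt) * [p*7.652989 + (1-p)*1.400318] = 4.146568
  V(1,1) = exp(-r*dt) * [p*1.400318 + (1-p)*0.000000] = 0.619358
  V(0,0) = exp(-r*dt) * [p*4.146568 + (1-p)*0.619358] = 2.170902


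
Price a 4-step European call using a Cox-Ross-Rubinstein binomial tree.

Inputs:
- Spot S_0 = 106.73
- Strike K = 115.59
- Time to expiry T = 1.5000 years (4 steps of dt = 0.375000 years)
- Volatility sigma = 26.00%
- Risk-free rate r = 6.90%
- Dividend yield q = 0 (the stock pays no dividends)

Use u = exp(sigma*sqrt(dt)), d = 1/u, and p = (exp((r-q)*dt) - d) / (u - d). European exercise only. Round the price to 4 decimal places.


Answer: Price = V(0,0) = 14.9214

Derivation:
dt = T/N = 0.375000
u = exp(sigma*sqrt(dt)) = 1.172592; d = 1/u = 0.852811
p = (exp((r-q)*dt) - d) / (u - d) = 0.542250
Discount per step: exp(-r*dt) = 0.974457
Stock lattice S(k, i) with i counting down-moves:
  k=0: S(0,0) = 106.7300
  k=1: S(1,0) = 125.1508; S(1,1) = 91.0206
  k=2: S(2,0) = 146.7508; S(2,1) = 106.7300; S(2,2) = 77.6234
  k=3: S(3,0) = 172.0788; S(3,1) = 125.1508; S(3,2) = 91.0206; S(3,3) = 66.1981
  k=4: S(4,0) = 201.7783; S(4,1) = 146.7508; S(4,2) = 106.7300; S(4,3) = 77.6234; S(4,4) = 56.4545
Terminal payoffs V(N, i) = max(S_T - K, 0):
  V(4,0) = 86.188309; V(4,1) = 31.160805; V(4,2) = 0.000000; V(4,3) = 0.000000; V(4,4) = 0.000000
Backward induction: V(k, i) = exp(-r*dt) * [p * V(k+1, i) + (1-p) * V(k+1, i+1)].
  V(3,0) = exp(-r*dt) * [p*86.188309 + (1-p)*31.160805] = 59.441375
  V(3,1) = exp(-r*dt) * [p*31.160805 + (1-p)*0.000000] = 16.465358
  V(3,2) = exp(-r*dt) * [p*0.000000 + (1-p)*0.000000] = 0.000000
  V(3,3) = exp(-r*dt) * [p*0.000000 + (1-p)*0.000000] = 0.000000
  V(2,0) = exp(-r*dt) * [p*59.441375 + (1-p)*16.465358] = 38.753293
  V(2,1) = exp(-r*dt) * [p*16.465358 + (1-p)*0.000000] = 8.700289
  V(2,2) = exp(-r*dt) * [p*0.000000 + (1-p)*0.000000] = 0.000000
  V(1,0) = exp(-r*dt) * [p*38.753293 + (1-p)*8.700289] = 24.358053
  V(1,1) = exp(-r*dt) * [p*8.700289 + (1-p)*0.000000] = 4.597230
  V(0,0) = exp(-r*dt) * [p*24.358053 + (1-p)*4.597230] = 14.921414


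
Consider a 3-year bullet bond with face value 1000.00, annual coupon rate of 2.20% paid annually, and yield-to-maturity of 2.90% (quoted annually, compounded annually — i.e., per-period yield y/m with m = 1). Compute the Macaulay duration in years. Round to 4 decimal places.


Coupon per period c = face * coupon_rate / m = 22.000000
Periods per year m = 1; per-period yield y/m = 0.029000
Number of cashflows N = 3
Cashflows (t years, CF_t, discount factor 1/(1+y/m)^(m*t), PV):
  t = 1.0000: CF_t = 22.000000, DF = 0.971817, PV = 21.379981
  t = 2.0000: CF_t = 22.000000, DF = 0.944429, PV = 20.777435
  t = 3.0000: CF_t = 1022.000000, DF = 0.917812, PV = 938.004175
Price P = sum_t PV_t = 980.161591
Macaulay numerator sum_t t * PV_t:
  t * PV_t at t = 1.0000: 21.379981
  t * PV_t at t = 2.0000: 41.554870
  t * PV_t at t = 3.0000: 2814.012526
Macaulay duration D = (sum_t t * PV_t) / P = 2876.947376 / 980.161591 = 2.935177

Answer: Macaulay duration = 2.9352 years


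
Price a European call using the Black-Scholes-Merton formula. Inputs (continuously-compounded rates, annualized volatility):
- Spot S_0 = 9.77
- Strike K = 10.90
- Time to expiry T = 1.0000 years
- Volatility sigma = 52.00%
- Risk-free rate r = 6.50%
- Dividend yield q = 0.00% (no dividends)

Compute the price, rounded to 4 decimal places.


d1 = (ln(S/K) + (r - q + 0.5*sigma^2) * T) / (sigma * sqrt(T)) = 0.17452630
d2 = d1 - sigma * sqrt(T) = -0.34547370
exp(-rT) = 0.93706746; exp(-qT) = 1.00000000
C = S_0 * exp(-qT) * N(d1) - K * exp(-rT) * N(d2)
N(d1) = 0.56927407; N(d2) = 0.36486914
C = 9.7700 * 1.00000000 * 0.56927407 - 10.9000 * 0.93706746 * 0.36486914 = 1.8350

Answer: Price = 1.8350


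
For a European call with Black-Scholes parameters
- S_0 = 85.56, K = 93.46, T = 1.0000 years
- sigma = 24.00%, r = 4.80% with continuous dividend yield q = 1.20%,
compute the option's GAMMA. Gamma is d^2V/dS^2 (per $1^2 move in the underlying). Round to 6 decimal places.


Answer: Gamma = 0.019104

Derivation:
d1 = -0.0979818877; d2 = -0.3379818877
phi(d1) = 0.3970318565; exp(-qT) = 0.9880717129; exp(-rT) = 0.9531337871
Gamma = exp(-qT) * phi(d1) / (S * sigma * sqrt(T)) = 0.9880717129 * 0.3970318565 / (85.5600 * 0.2400 * 1.0000000000) = 0.019104


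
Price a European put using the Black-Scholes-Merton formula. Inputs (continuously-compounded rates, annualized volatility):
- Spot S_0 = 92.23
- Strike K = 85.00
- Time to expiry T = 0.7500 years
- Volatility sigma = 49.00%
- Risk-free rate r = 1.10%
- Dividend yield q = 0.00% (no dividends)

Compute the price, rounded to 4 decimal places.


d1 = (ln(S/K) + (r - q + 0.5*sigma^2) * T) / (sigma * sqrt(T)) = 0.42399119
d2 = d1 - sigma * sqrt(T) = -0.00036125
exp(-rT) = 0.99178394; exp(-qT) = 1.00000000
P = K * exp(-rT) * N(-d2) - S_0 * exp(-qT) * N(-d1)
N(-d1) = 0.33578612; N(-d2) = 0.50014412
P = 85.0000 * 0.99178394 * 0.50014412 - 92.2300 * 1.00000000 * 0.33578612 = 11.1934

Answer: Price = 11.1934


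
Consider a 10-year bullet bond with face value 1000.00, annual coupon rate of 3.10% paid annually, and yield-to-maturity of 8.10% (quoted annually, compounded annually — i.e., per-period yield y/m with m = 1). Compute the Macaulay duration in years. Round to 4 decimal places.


Answer: Macaulay duration = 8.4031 years

Derivation:
Coupon per period c = face * coupon_rate / m = 31.000000
Periods per year m = 1; per-period yield y/m = 0.081000
Number of cashflows N = 10
Cashflows (t years, CF_t, discount factor 1/(1+y/m)^(m*t), PV):
  t = 1.0000: CF_t = 31.000000, DF = 0.925069, PV = 28.677151
  t = 2.0000: CF_t = 31.000000, DF = 0.855753, PV = 26.528354
  t = 3.0000: CF_t = 31.000000, DF = 0.791631, PV = 24.540568
  t = 4.0000: CF_t = 31.000000, DF = 0.732314, PV = 22.701728
  t = 5.0000: CF_t = 31.000000, DF = 0.677441, PV = 21.000674
  t = 6.0000: CF_t = 31.000000, DF = 0.626680, PV = 19.427080
  t = 7.0000: CF_t = 31.000000, DF = 0.579722, PV = 17.971397
  t = 8.0000: CF_t = 31.000000, DF = 0.536284, PV = 16.624789
  t = 9.0000: CF_t = 31.000000, DF = 0.496099, PV = 15.379083
  t = 10.0000: CF_t = 1031.000000, DF = 0.458926, PV = 473.153139
Price P = sum_t PV_t = 666.003963
Macaulay numerator sum_t t * PV_t:
  t * PV_t at t = 1.0000: 28.677151
  t * PV_t at t = 2.0000: 53.056708
  t * PV_t at t = 3.0000: 73.621704
  t * PV_t at t = 4.0000: 90.806912
  t * PV_t at t = 5.0000: 105.003368
  t * PV_t at t = 6.0000: 116.562480
  t * PV_t at t = 7.0000: 125.799778
  t * PV_t at t = 8.0000: 132.998312
  t * PV_t at t = 9.0000: 138.411749
  t * PV_t at t = 10.0000: 4731.531391
Macaulay duration D = (sum_t t * PV_t) / P = 5596.469555 / 666.003963 = 8.403057


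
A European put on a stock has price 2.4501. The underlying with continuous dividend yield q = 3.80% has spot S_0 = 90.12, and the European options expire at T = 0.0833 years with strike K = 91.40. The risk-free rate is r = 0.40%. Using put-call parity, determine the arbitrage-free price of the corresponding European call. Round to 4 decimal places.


Answer: Call price = 0.9157

Derivation:
Put-call parity: C - P = S_0 * exp(-qT) - K * exp(-rT).
S_0 * exp(-qT) = 90.1200 * 0.99683960 = 89.83518517
K * exp(-rT) = 91.4000 * 0.99966686 = 91.36955059
C = P + S*exp(-qT) - K*exp(-rT)
C = 2.4501 + 89.83518517 - 91.36955059 = 0.9157


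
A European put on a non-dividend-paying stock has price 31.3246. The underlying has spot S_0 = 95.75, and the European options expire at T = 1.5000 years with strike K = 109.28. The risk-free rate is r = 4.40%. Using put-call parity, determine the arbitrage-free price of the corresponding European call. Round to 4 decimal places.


Answer: Call price = 24.7742

Derivation:
Put-call parity: C - P = S_0 * exp(-qT) - K * exp(-rT).
S_0 * exp(-qT) = 95.7500 * 1.00000000 = 95.75000000
K * exp(-rT) = 109.2800 * 0.93613086 = 102.30038085
C = P + S*exp(-qT) - K*exp(-rT)
C = 31.3246 + 95.75000000 - 102.30038085 = 24.7742


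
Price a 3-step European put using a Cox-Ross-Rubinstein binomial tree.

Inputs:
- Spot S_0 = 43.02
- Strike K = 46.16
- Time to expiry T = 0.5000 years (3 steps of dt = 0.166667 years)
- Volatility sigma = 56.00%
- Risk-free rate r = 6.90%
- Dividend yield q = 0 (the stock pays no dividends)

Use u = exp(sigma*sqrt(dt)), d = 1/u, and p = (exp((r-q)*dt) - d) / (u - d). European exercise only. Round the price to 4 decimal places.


dt = T/N = 0.166667
u = exp(sigma*sqrt(dt)) = 1.256863; d = 1/u = 0.795632
p = (exp((r-q)*dt) - d) / (u - d) = 0.468170
Discount per step: exp(-r*dt) = 0.988566
Stock lattice S(k, i) with i counting down-moves:
  k=0: S(0,0) = 43.0200
  k=1: S(1,0) = 54.0703; S(1,1) = 34.2281
  k=2: S(2,0) = 67.9589; S(2,1) = 43.0200; S(2,2) = 27.2329
  k=3: S(3,0) = 85.4150; S(3,1) = 54.0703; S(3,2) = 34.2281; S(3,3) = 21.6674
Terminal payoffs V(N, i) = max(K - S_T, 0):
  V(3,0) = 0.000000; V(3,1) = 0.000000; V(3,2) = 11.931930; V(3,3) = 24.492618
Backward induction: V(k, i) = exp(-r*dt) * [p * V(k+1, i) + (1-p) * V(k+1, i+1)].
  V(2,0) = exp(-r*dt) * [p*0.000000 + (1-p)*0.000000] = 0.000000
  V(2,1) = exp(-r*dt) * [p*0.000000 + (1-p)*11.931930] = 6.273199
  V(2,2) = exp(-r*dt) * [p*11.931930 + (1-p)*24.492618] = 18.399267
  V(1,0) = exp(-r*dt) * [p*0.000000 + (1-p)*6.273199] = 3.298128
  V(1,1) = exp(-r*dt) * [p*6.273199 + (1-p)*18.399267] = 12.576738
  V(0,0) = exp(-r*dt) * [p*3.298128 + (1-p)*12.576738] = 8.138636

Answer: Price = V(0,0) = 8.1386


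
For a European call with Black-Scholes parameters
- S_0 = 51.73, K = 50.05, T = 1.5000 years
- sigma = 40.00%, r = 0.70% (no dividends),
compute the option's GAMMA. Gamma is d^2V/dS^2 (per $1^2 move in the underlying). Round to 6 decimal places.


Answer: Gamma = 0.014889

Derivation:
d1 = 0.3337743682; d2 = -0.1561235804
phi(d1) = 0.3773277154; exp(-qT) = 1.0000000000; exp(-rT) = 0.9895549326
Gamma = exp(-qT) * phi(d1) / (S * sigma * sqrt(T)) = 1.0000000000 * 0.3773277154 / (51.7300 * 0.4000 * 1.2247448714) = 0.014889


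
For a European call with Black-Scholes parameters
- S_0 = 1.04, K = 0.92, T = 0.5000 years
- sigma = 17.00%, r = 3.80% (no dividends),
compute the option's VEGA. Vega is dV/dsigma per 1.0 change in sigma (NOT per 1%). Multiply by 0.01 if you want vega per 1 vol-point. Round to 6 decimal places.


d1 = 1.2380801021; d2 = 1.1178719493
phi(d1) = 0.1853777391; exp(-qT) = 1.0000000000; exp(-rT) = 0.9811793622
Vega = S * exp(-qT) * phi(d1) * sqrt(T) = 1.0400 * 1.0000000000 * 0.1853777391 * 0.7071067812 = 0.136325

Answer: Vega = 0.136325


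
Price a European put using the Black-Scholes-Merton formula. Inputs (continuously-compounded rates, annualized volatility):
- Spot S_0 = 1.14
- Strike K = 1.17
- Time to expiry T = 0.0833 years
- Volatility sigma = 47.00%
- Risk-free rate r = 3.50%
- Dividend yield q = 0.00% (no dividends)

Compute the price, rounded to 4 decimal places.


d1 = (ln(S/K) + (r - q + 0.5*sigma^2) * T) / (sigma * sqrt(T)) = -0.10217091
d2 = d1 - sigma * sqrt(T) = -0.23782108
exp(-rT) = 0.99708875; exp(-qT) = 1.00000000
P = K * exp(-rT) * N(-d2) - S_0 * exp(-qT) * N(-d1)
N(-d1) = 0.54068949; N(-d2) = 0.59399007
P = 1.1700 * 0.99708875 * 0.59399007 - 1.1400 * 1.00000000 * 0.54068949 = 0.0766

Answer: Price = 0.0766


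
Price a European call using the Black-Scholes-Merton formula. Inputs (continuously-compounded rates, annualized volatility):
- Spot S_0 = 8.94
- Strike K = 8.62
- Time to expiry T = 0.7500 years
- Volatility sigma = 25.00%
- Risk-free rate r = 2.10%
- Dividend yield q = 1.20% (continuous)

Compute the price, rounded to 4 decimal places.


Answer: Price = 0.9497

Derivation:
d1 = (ln(S/K) + (r - q + 0.5*sigma^2) * T) / (sigma * sqrt(T)) = 0.30778776
d2 = d1 - sigma * sqrt(T) = 0.09128141
exp(-rT) = 0.98437338; exp(-qT) = 0.99104038
C = S_0 * exp(-qT) * N(d1) - K * exp(-rT) * N(d2)
N(d1) = 0.62087808; N(d2) = 0.53636550
C = 8.9400 * 0.99104038 * 0.62087808 - 8.6200 * 0.98437338 * 0.53636550 = 0.9497


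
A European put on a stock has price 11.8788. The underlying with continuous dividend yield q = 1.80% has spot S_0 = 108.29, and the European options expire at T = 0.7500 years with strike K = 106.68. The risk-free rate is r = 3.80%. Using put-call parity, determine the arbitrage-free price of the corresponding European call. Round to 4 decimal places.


Answer: Call price = 15.0342

Derivation:
Put-call parity: C - P = S_0 * exp(-qT) - K * exp(-rT).
S_0 * exp(-qT) = 108.2900 * 0.98659072 = 106.83790867
K * exp(-rT) = 106.6800 * 0.97190229 = 103.68253674
C = P + S*exp(-qT) - K*exp(-rT)
C = 11.8788 + 106.83790867 - 103.68253674 = 15.0342


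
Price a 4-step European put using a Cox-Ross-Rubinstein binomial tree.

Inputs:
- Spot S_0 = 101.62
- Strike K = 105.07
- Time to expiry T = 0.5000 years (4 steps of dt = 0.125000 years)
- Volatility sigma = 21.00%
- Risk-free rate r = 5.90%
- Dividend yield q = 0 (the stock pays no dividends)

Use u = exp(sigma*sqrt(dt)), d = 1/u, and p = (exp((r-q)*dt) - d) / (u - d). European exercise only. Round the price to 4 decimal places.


dt = T/N = 0.125000
u = exp(sigma*sqrt(dt)) = 1.077072; d = 1/u = 0.928443
p = (exp((r-q)*dt) - d) / (u - d) = 0.531251
Discount per step: exp(-r*dt) = 0.992652
Stock lattice S(k, i) with i counting down-moves:
  k=0: S(0,0) = 101.6200
  k=1: S(1,0) = 109.4521; S(1,1) = 94.3484
  k=2: S(2,0) = 117.8877; S(2,1) = 101.6200; S(2,2) = 87.5971
  k=3: S(3,0) = 126.9736; S(3,1) = 109.4521; S(3,2) = 94.3484; S(3,3) = 81.3289
  k=4: S(4,0) = 136.7597; S(4,1) = 117.8877; S(4,2) = 101.6200; S(4,3) = 87.5971; S(4,4) = 75.5093
Terminal payoffs V(N, i) = max(K - S_T, 0):
  V(4,0) = 0.000000; V(4,1) = 0.000000; V(4,2) = 3.450000; V(4,3) = 17.472896; V(4,4) = 29.560723
Backward induction: V(k, i) = exp(-r*dt) * [p * V(k+1, i) + (1-p) * V(k+1, i+1)].
  V(3,0) = exp(-r*dt) * [p*0.000000 + (1-p)*0.000000] = 0.000000
  V(3,1) = exp(-r*dt) * [p*0.000000 + (1-p)*3.450000] = 1.605302
  V(3,2) = exp(-r*dt) * [p*3.450000 + (1-p)*17.472896] = 9.949574
  V(3,3) = exp(-r*dt) * [p*17.472896 + (1-p)*29.560723] = 22.969034
  V(2,0) = exp(-r*dt) * [p*0.000000 + (1-p)*1.605302] = 0.746955
  V(2,1) = exp(-r*dt) * [p*1.605302 + (1-p)*9.949574] = 5.476139
  V(2,2) = exp(-r*dt) * [p*9.949574 + (1-p)*22.969034] = 15.934487
  V(1,0) = exp(-r*dt) * [p*0.746955 + (1-p)*5.476139] = 2.941980
  V(1,1) = exp(-r*dt) * [p*5.476139 + (1-p)*15.934487] = 10.302223
  V(0,0) = exp(-r*dt) * [p*2.941980 + (1-p)*10.302223] = 6.345121

Answer: Price = V(0,0) = 6.3451


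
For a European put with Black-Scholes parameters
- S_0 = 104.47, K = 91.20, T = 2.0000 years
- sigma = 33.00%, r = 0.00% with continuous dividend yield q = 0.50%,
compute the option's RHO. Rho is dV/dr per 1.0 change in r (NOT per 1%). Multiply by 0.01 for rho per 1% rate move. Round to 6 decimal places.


d1 = 0.5029994484; d2 = 0.0363089728
phi(d1) = 0.3515361403; exp(-qT) = 0.9900498337; exp(-rT) = 1.0000000000
N(-d2) = 0.4855179977
Rho = -K*T*exp(-rT)*N(-d2) = -91.2000 * 2.0000 * 1.0000000000 * 0.4855179977 = -88.558483

Answer: Rho = -88.558483


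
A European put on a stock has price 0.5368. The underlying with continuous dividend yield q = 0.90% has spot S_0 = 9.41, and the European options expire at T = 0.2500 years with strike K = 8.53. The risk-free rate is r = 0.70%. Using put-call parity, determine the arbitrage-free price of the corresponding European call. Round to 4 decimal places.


Answer: Call price = 1.4106

Derivation:
Put-call parity: C - P = S_0 * exp(-qT) - K * exp(-rT).
S_0 * exp(-qT) = 9.4100 * 0.99775253 = 9.38885130
K * exp(-rT) = 8.5300 * 0.99825153 = 8.51508555
C = P + S*exp(-qT) - K*exp(-rT)
C = 0.5368 + 9.38885130 - 8.51508555 = 1.4106


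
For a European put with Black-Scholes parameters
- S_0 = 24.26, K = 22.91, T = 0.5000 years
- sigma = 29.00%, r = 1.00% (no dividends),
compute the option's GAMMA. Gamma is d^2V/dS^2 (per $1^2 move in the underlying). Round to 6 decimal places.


Answer: Gamma = 0.073845

Derivation:
d1 = 0.4061251073; d2 = 0.2010641408
phi(d1) = 0.3673620758; exp(-qT) = 1.0000000000; exp(-rT) = 0.9950124792
Gamma = exp(-qT) * phi(d1) / (S * sigma * sqrt(T)) = 1.0000000000 * 0.3673620758 / (24.2600 * 0.2900 * 0.7071067812) = 0.073845


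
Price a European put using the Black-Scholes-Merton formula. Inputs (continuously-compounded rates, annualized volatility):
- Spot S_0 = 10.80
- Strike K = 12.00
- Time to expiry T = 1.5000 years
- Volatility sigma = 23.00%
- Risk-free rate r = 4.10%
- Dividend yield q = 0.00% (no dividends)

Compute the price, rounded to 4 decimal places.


Answer: Price = 1.4938

Derivation:
d1 = (ln(S/K) + (r - q + 0.5*sigma^2) * T) / (sigma * sqrt(T)) = -0.01485852
d2 = d1 - sigma * sqrt(T) = -0.29654984
exp(-rT) = 0.94035295; exp(-qT) = 1.00000000
P = K * exp(-rT) * N(-d2) - S_0 * exp(-qT) * N(-d1)
N(-d1) = 0.50592747; N(-d2) = 0.61659489
P = 12.0000 * 0.94035295 * 0.61659489 - 10.8000 * 1.00000000 * 0.50592747 = 1.4938


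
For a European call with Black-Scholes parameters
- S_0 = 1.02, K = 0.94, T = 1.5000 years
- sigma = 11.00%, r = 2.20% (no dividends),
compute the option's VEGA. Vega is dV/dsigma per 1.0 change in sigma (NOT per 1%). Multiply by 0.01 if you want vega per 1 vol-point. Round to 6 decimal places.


d1 = 0.9185811518; d2 = 0.7838592160
phi(d1) = 0.2616273281; exp(-qT) = 1.0000000000; exp(-rT) = 0.9675385596
Vega = S * exp(-qT) * phi(d1) * sqrt(T) = 1.0200 * 1.0000000000 * 0.2616273281 * 1.2247448714 = 0.326835

Answer: Vega = 0.326835


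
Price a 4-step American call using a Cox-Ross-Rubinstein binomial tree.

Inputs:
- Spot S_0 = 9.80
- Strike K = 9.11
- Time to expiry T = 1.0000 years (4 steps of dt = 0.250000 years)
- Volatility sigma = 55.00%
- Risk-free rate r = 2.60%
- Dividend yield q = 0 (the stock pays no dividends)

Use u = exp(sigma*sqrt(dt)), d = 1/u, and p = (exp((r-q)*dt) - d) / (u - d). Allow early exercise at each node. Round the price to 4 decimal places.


Answer: Price = V(0,0) = 2.5006

Derivation:
dt = T/N = 0.250000
u = exp(sigma*sqrt(dt)) = 1.316531; d = 1/u = 0.759572
p = (exp((r-q)*dt) - d) / (u - d) = 0.443389
Discount per step: exp(-r*dt) = 0.993521
Stock lattice S(k, i) with i counting down-moves:
  k=0: S(0,0) = 9.8000
  k=1: S(1,0) = 12.9020; S(1,1) = 7.4438
  k=2: S(2,0) = 16.9859; S(2,1) = 9.8000; S(2,2) = 5.6541
  k=3: S(3,0) = 22.3624; S(3,1) = 12.9020; S(3,2) = 7.4438; S(3,3) = 4.2947
  k=4: S(4,0) = 29.4408; S(4,1) = 16.9859; S(4,2) = 9.8000; S(4,3) = 5.6541; S(4,4) = 3.2621
Terminal payoffs V(N, i) = max(S_T - K, 0):
  V(4,0) = 20.330827; V(4,1) = 7.875880; V(4,2) = 0.690000; V(4,3) = 0.000000; V(4,4) = 0.000000
Backward induction: V(k, i) = exp(-r*dt) * [p * V(k+1, i) + (1-p) * V(k+1, i+1)]; then take max(V_cont, immediate exercise) for American.
  V(3,0) = exp(-r*dt) * [p*20.330827 + (1-p)*7.875880] = 13.311454; exercise = 13.252432; V(3,0) = max -> 13.311454
  V(3,1) = exp(-r*dt) * [p*7.875880 + (1-p)*0.690000] = 3.851024; exercise = 3.792001; V(3,1) = max -> 3.851024
  V(3,2) = exp(-r*dt) * [p*0.690000 + (1-p)*0.000000] = 0.303956; exercise = 0.000000; V(3,2) = max -> 0.303956
  V(3,3) = exp(-r*dt) * [p*0.000000 + (1-p)*0.000000] = 0.000000; exercise = 0.000000; V(3,3) = max -> 0.000000
  V(2,0) = exp(-r*dt) * [p*13.311454 + (1-p)*3.851024] = 7.993543; exercise = 7.875880; V(2,0) = max -> 7.993543
  V(2,1) = exp(-r*dt) * [p*3.851024 + (1-p)*0.303956] = 1.864526; exercise = 0.690000; V(2,1) = max -> 1.864526
  V(2,2) = exp(-r*dt) * [p*0.303956 + (1-p)*0.000000] = 0.133897; exercise = 0.000000; V(2,2) = max -> 0.133897
  V(1,0) = exp(-r*dt) * [p*7.993543 + (1-p)*1.864526] = 4.552375; exercise = 3.792001; V(1,0) = max -> 4.552375
  V(1,1) = exp(-r*dt) * [p*1.864526 + (1-p)*0.133897] = 0.895399; exercise = 0.000000; V(1,1) = max -> 0.895399
  V(0,0) = exp(-r*dt) * [p*4.552375 + (1-p)*0.895399] = 2.500554; exercise = 0.690000; V(0,0) = max -> 2.500554


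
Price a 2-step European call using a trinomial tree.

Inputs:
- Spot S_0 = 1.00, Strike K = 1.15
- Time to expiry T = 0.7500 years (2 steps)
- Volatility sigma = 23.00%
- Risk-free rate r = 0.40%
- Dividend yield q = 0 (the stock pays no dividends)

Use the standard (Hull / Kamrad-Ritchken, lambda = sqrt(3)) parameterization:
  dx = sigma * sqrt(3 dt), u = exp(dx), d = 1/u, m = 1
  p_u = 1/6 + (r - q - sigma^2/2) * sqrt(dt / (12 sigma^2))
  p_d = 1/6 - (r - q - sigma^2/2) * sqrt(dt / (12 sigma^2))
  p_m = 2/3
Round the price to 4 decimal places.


Answer: Price = V(0,0) = 0.0357

Derivation:
dt = T/N = 0.375000; dx = sigma*sqrt(3*dt) = 0.243952
u = exp(dx) = 1.276283; d = 1/u = 0.783525
p_u = 0.149412, p_m = 0.666667, p_d = 0.183922
Discount per step: exp(-r*dt) = 0.998501
Stock lattice S(k, j) with j the centered position index:
  k=0: S(0,+0) = 1.0000
  k=1: S(1,-1) = 0.7835; S(1,+0) = 1.0000; S(1,+1) = 1.2763
  k=2: S(2,-2) = 0.6139; S(2,-1) = 0.7835; S(2,+0) = 1.0000; S(2,+1) = 1.2763; S(2,+2) = 1.6289
Terminal payoffs V(N, j) = max(S_T - K, 0):
  V(2,-2) = 0.000000; V(2,-1) = 0.000000; V(2,+0) = 0.000000; V(2,+1) = 0.126283; V(2,+2) = 0.478898
Backward induction: V(k, j) = exp(-r*dt) * [p_u * V(k+1, j+1) + p_m * V(k+1, j) + p_d * V(k+1, j-1)]
  V(1,-1) = exp(-r*dt) * [p_u*0.000000 + p_m*0.000000 + p_d*0.000000] = 0.000000
  V(1,+0) = exp(-r*dt) * [p_u*0.126283 + p_m*0.000000 + p_d*0.000000] = 0.018840
  V(1,+1) = exp(-r*dt) * [p_u*0.478898 + p_m*0.126283 + p_d*0.000000] = 0.155508
  V(0,+0) = exp(-r*dt) * [p_u*0.155508 + p_m*0.018840 + p_d*0.000000] = 0.035741


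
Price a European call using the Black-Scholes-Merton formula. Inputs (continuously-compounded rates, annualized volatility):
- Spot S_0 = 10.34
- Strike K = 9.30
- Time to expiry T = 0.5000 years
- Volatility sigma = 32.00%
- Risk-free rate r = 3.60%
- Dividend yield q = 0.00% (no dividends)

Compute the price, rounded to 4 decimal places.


d1 = (ln(S/K) + (r - q + 0.5*sigma^2) * T) / (sigma * sqrt(T)) = 0.66116901
d2 = d1 - sigma * sqrt(T) = 0.43489484
exp(-rT) = 0.98216103; exp(-qT) = 1.00000000
C = S_0 * exp(-qT) * N(d1) - K * exp(-rT) * N(d2)
N(d1) = 0.74574803; N(d2) = 0.66818062
C = 10.3400 * 1.00000000 * 0.74574803 - 9.3000 * 0.98216103 * 0.66818062 = 1.6078

Answer: Price = 1.6078


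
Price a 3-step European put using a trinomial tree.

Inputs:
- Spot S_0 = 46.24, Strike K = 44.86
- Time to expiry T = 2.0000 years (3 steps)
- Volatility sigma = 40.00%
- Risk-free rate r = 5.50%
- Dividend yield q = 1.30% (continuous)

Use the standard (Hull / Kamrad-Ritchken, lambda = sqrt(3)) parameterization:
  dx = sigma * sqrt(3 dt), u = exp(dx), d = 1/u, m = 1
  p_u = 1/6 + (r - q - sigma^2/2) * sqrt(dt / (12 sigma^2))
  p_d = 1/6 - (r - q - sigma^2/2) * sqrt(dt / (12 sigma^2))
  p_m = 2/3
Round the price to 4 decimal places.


dt = T/N = 0.666667; dx = sigma*sqrt(3*dt) = 0.565685
u = exp(dx) = 1.760654; d = 1/u = 0.567971
p_u = 0.144275, p_m = 0.666667, p_d = 0.189058
Discount per step: exp(-r*dt) = 0.963997
Stock lattice S(k, j) with j the centered position index:
  k=0: S(0,+0) = 46.2400
  k=1: S(1,-1) = 26.2630; S(1,+0) = 46.2400; S(1,+1) = 81.4126
  k=2: S(2,-2) = 14.9166; S(2,-1) = 26.2630; S(2,+0) = 46.2400; S(2,+1) = 81.4126; S(2,+2) = 143.3395
  k=3: S(3,-3) = 8.4722; S(3,-2) = 14.9166; S(3,-1) = 26.2630; S(3,+0) = 46.2400; S(3,+1) = 81.4126; S(3,+2) = 143.3395; S(3,+3) = 252.3713
Terminal payoffs V(N, j) = max(K - S_T, 0):
  V(3,-3) = 36.387811; V(3,-2) = 29.943405; V(3,-1) = 18.597034; V(3,+0) = 0.000000; V(3,+1) = 0.000000; V(3,+2) = 0.000000; V(3,+3) = 0.000000
Backward induction: V(k, j) = exp(-r*dt) * [p_u * V(k+1, j+1) + p_m * V(k+1, j) + p_d * V(k+1, j-1)]
  V(2,-2) = exp(-r*dt) * [p_u*18.597034 + p_m*29.943405 + p_d*36.387811] = 28.461808
  V(2,-1) = exp(-r*dt) * [p_u*0.000000 + p_m*18.597034 + p_d*29.943405] = 17.408901
  V(2,+0) = exp(-r*dt) * [p_u*0.000000 + p_m*0.000000 + p_d*18.597034] = 3.389343
  V(2,+1) = exp(-r*dt) * [p_u*0.000000 + p_m*0.000000 + p_d*0.000000] = 0.000000
  V(2,+2) = exp(-r*dt) * [p_u*0.000000 + p_m*0.000000 + p_d*0.000000] = 0.000000
  V(1,-1) = exp(-r*dt) * [p_u*3.389343 + p_m*17.408901 + p_d*28.461808] = 16.846698
  V(1,+0) = exp(-r*dt) * [p_u*0.000000 + p_m*3.389343 + p_d*17.408901] = 5.351015
  V(1,+1) = exp(-r*dt) * [p_u*0.000000 + p_m*0.000000 + p_d*3.389343] = 0.617714
  V(0,+0) = exp(-r*dt) * [p_u*0.617714 + p_m*5.351015 + p_d*16.846698] = 6.595163

Answer: Price = V(0,0) = 6.5952


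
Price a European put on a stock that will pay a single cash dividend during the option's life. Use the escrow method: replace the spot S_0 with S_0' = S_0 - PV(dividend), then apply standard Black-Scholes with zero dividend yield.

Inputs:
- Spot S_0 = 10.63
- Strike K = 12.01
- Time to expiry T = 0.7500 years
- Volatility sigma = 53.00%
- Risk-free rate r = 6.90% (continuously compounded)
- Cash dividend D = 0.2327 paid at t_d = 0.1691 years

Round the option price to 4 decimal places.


Answer: Price = 2.5201

Derivation:
PV(D) = D * exp(-r * t_d) = 0.2327 * 0.98839991 = 0.23000066
S_0' = S_0 - PV(D) = 10.6300 - 0.23000066 = 10.39999934
d1 = (ln(S_0'/K) + (r + sigma^2/2)*T) / (sigma*sqrt(T)) = 0.02865750
d2 = d1 - sigma*sqrt(T) = -0.43033596
exp(-rT) = 0.94956623
N(-d1) = 0.48856887; N(-d2) = 0.66652436
P = K * exp(-rT) * N(-d2) - S_0' * N(-d1) = 12.0100 * 0.94956623 * 0.66652436 - 10.39999934 * 0.48856887 = 2.5201


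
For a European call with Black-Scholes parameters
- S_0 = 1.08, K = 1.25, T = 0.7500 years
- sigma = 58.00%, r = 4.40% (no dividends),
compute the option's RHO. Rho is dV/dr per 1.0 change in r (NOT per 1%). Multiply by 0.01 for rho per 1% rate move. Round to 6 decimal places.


Answer: Rho = 0.287420

Derivation:
d1 = 0.0258164957; d2 = -0.4764782385
phi(d1) = 0.3988093567; exp(-qT) = 1.0000000000; exp(-rT) = 0.9675385596
N(d2) = 0.3168668536
Rho = K*T*exp(-rT)*N(d2) = 1.2500 * 0.7500 * 0.9675385596 * 0.3168668536 = 0.287420
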